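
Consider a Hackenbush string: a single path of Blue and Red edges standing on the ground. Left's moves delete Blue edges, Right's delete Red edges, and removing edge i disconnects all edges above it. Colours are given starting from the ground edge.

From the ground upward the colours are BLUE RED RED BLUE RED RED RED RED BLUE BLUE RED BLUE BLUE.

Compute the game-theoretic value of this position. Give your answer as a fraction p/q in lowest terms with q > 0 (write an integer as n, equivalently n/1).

1079/4096

Recurse on prefixes of the 13-edge string BLUE RED RED BLUE RED RED RED RED BLUE BLUE RED BLUE BLUE:
step 1: add BLUE to get B; options L={ 0 } R={ — } => 1
step 2: add RED to get BR; options L={ 0 } R={ 1 } => 1/2
step 3: add RED to get BRR; options L={ 0 } R={ 1/2; 1 } => 1/4
step 4: add BLUE to get BRRB; options L={ 0; 1/4 } R={ 1/2; 1 } => 3/8
step 5: add RED to get BRRBR; options L={ 0; 1/4 } R={ 3/8; 1/2; 1 } => 5/16
step 6: add RED to get BRRBRR; options L={ 0; 1/4 } R={ 5/16; 3/8; 1/2; 1 } => 9/32
step 7: add RED to get BRRBRRR; options L={ 0; 1/4 } R={ 9/32; 5/16; 3/8; 1/2; 1 } => 17/64
step 8: add RED to get BRRBRRRR; options L={ 0; 1/4 } R={ 17/64; 9/32; 5/16; 3/8; 1/2; 1 } => 33/128
step 9: add BLUE to get BRRBRRRRB; options L={ 0; 1/4; 33/128 } R={ 17/64; 9/32; 5/16; 3/8; 1/2; 1 } => 67/256
step 10: add BLUE to get BRRBRRRRBB; options L={ 0; 1/4; 33/128; 67/256 } R={ 17/64; 9/32; 5/16; 3/8; 1/2; 1 } => 135/512
step 11: add RED to get BRRBRRRRBBR; options L={ 0; 1/4; 33/128; 67/256 } R={ 135/512; 17/64; 9/32; 5/16; 3/8; 1/2; 1 } => 269/1024
step 12: add BLUE to get BRRBRRRRBBRB; options L={ 0; 1/4; 33/128; 67/256; 269/1024 } R={ 135/512; 17/64; 9/32; 5/16; 3/8; 1/2; 1 } => 539/2048
step 13: add BLUE to get BRRBRRRRBBRBB; options L={ 0; 1/4; 33/128; 67/256; 269/1024; 539/2048 } R={ 135/512; 17/64; 9/32; 5/16; 3/8; 1/2; 1 } => 1079/4096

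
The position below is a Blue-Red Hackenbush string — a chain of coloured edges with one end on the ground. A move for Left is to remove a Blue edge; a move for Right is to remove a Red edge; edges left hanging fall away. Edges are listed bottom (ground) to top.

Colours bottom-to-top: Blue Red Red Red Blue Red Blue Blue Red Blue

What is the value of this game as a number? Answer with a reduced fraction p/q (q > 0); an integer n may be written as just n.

G_1 [B]  L=[0]  R=[(no moves)]  -> 1
G_2 [BR]  L=[0]  R=[1]  -> 1/2
G_3 [BRR]  L=[0]  R=[1/2, 1]  -> 1/4
G_4 [BRRR]  L=[0]  R=[1/4, 1/2, 1]  -> 1/8
G_5 [BRRRB]  L=[0, 1/8]  R=[1/4, 1/2, 1]  -> 3/16
G_6 [BRRRBR]  L=[0, 1/8]  R=[3/16, 1/4, 1/2, 1]  -> 5/32
G_7 [BRRRBRB]  L=[0, 1/8, 5/32]  R=[3/16, 1/4, 1/2, 1]  -> 11/64
G_8 [BRRRBRBB]  L=[0, 1/8, 5/32, 11/64]  R=[3/16, 1/4, 1/2, 1]  -> 23/128
G_9 [BRRRBRBBR]  L=[0, 1/8, 5/32, 11/64]  R=[23/128, 3/16, 1/4, 1/2, 1]  -> 45/256
G_10 [BRRRBRBBRB]  L=[0, 1/8, 5/32, 11/64, 45/256]  R=[23/128, 3/16, 1/4, 1/2, 1]  -> 91/512

91/512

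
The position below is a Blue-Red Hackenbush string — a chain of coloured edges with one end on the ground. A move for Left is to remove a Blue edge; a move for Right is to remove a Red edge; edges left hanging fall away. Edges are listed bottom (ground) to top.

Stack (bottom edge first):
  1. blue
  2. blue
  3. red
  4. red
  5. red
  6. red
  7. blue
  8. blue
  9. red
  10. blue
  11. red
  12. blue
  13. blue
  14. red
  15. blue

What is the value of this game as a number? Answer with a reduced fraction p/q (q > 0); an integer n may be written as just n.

9051/8192

step 1: add blue to get b; options L={ 0 } R={ (no moves) } so 1
step 2: add blue to get bb; options L={ 0 1 } R={ (no moves) } so 2
step 3: add red to get bbr; options L={ 0 1 } R={ 2 } so 3/2
step 4: add red to get bbrr; options L={ 0 1 } R={ 3/2 2 } so 5/4
step 5: add red to get bbrrr; options L={ 0 1 } R={ 5/4 3/2 2 } so 9/8
step 6: add red to get bbrrrr; options L={ 0 1 } R={ 9/8 5/4 3/2 2 } so 17/16
step 7: add blue to get bbrrrrb; options L={ 0 1 17/16 } R={ 9/8 5/4 3/2 2 } so 35/32
step 8: add blue to get bbrrrrbb; options L={ 0 1 17/16 35/32 } R={ 9/8 5/4 3/2 2 } so 71/64
step 9: add red to get bbrrrrbbr; options L={ 0 1 17/16 35/32 } R={ 71/64 9/8 5/4 3/2 2 } so 141/128
step 10: add blue to get bbrrrrbbrb; options L={ 0 1 17/16 35/32 141/128 } R={ 71/64 9/8 5/4 3/2 2 } so 283/256
step 11: add red to get bbrrrrbbrbr; options L={ 0 1 17/16 35/32 141/128 } R={ 283/256 71/64 9/8 5/4 3/2 2 } so 565/512
step 12: add blue to get bbrrrrbbrbrb; options L={ 0 1 17/16 35/32 141/128 565/512 } R={ 283/256 71/64 9/8 5/4 3/2 2 } so 1131/1024
step 13: add blue to get bbrrrrbbrbrbb; options L={ 0 1 17/16 35/32 141/128 565/512 1131/1024 } R={ 283/256 71/64 9/8 5/4 3/2 2 } so 2263/2048
step 14: add red to get bbrrrrbbrbrbbr; options L={ 0 1 17/16 35/32 141/128 565/512 1131/1024 } R={ 2263/2048 283/256 71/64 9/8 5/4 3/2 2 } so 4525/4096
step 15: add blue to get bbrrrrbbrbrbbrb; options L={ 0 1 17/16 35/32 141/128 565/512 1131/1024 4525/4096 } R={ 2263/2048 283/256 71/64 9/8 5/4 3/2 2 } so 9051/8192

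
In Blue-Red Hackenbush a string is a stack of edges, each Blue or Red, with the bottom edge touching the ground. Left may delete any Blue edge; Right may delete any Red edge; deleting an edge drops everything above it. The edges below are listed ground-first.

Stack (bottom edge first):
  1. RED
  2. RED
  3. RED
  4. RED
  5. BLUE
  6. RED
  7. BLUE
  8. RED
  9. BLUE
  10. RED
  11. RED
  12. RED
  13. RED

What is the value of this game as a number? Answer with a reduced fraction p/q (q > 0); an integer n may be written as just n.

-1887/512

step 1: add RED to get R; options L={ — } R={ 0 } => -1
step 2: add RED to get RR; options L={ — } R={ -1,0 } => -2
step 3: add RED to get RRR; options L={ — } R={ -2,-1,0 } => -3
step 4: add RED to get RRRR; options L={ — } R={ -3,-2,-1,0 } => -4
step 5: add BLUE to get RRRRB; options L={ -4 } R={ -3,-2,-1,0 } => -7/2
step 6: add RED to get RRRRBR; options L={ -4 } R={ -7/2,-3,-2,-1,0 } => -15/4
step 7: add BLUE to get RRRRBRB; options L={ -4,-15/4 } R={ -7/2,-3,-2,-1,0 } => -29/8
step 8: add RED to get RRRRBRBR; options L={ -4,-15/4 } R={ -29/8,-7/2,-3,-2,-1,0 } => -59/16
step 9: add BLUE to get RRRRBRBRB; options L={ -4,-15/4,-59/16 } R={ -29/8,-7/2,-3,-2,-1,0 } => -117/32
step 10: add RED to get RRRRBRBRBR; options L={ -4,-15/4,-59/16 } R={ -117/32,-29/8,-7/2,-3,-2,-1,0 } => -235/64
step 11: add RED to get RRRRBRBRBRR; options L={ -4,-15/4,-59/16 } R={ -235/64,-117/32,-29/8,-7/2,-3,-2,-1,0 } => -471/128
step 12: add RED to get RRRRBRBRBRRR; options L={ -4,-15/4,-59/16 } R={ -471/128,-235/64,-117/32,-29/8,-7/2,-3,-2,-1,0 } => -943/256
step 13: add RED to get RRRRBRBRBRRRR; options L={ -4,-15/4,-59/16 } R={ -943/256,-471/128,-235/64,-117/32,-29/8,-7/2,-3,-2,-1,0 } => -1887/512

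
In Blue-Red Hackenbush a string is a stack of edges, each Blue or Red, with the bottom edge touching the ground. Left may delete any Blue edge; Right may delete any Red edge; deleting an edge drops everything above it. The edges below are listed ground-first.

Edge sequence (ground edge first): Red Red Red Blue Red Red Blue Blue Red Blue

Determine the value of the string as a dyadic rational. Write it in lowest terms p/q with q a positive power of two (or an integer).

-357/128

Recurse on prefixes of the 10-edge string Red Red Red Blue Red Red Blue Blue Red Blue:
step 1: add Red to get R; options L={ (no moves) } R={ 0 } ⇒ -1
step 2: add Red to get RR; options L={ (no moves) } R={ -1,0 } ⇒ -2
step 3: add Red to get RRR; options L={ (no moves) } R={ -2,-1,0 } ⇒ -3
step 4: add Blue to get RRRB; options L={ -3 } R={ -2,-1,0 } ⇒ -5/2
step 5: add Red to get RRRBR; options L={ -3 } R={ -5/2,-2,-1,0 } ⇒ -11/4
step 6: add Red to get RRRBRR; options L={ -3 } R={ -11/4,-5/2,-2,-1,0 } ⇒ -23/8
step 7: add Blue to get RRRBRRB; options L={ -3,-23/8 } R={ -11/4,-5/2,-2,-1,0 } ⇒ -45/16
step 8: add Blue to get RRRBRRBB; options L={ -3,-23/8,-45/16 } R={ -11/4,-5/2,-2,-1,0 } ⇒ -89/32
step 9: add Red to get RRRBRRBBR; options L={ -3,-23/8,-45/16 } R={ -89/32,-11/4,-5/2,-2,-1,0 } ⇒ -179/64
step 10: add Blue to get RRRBRRBBRB; options L={ -3,-23/8,-45/16,-179/64 } R={ -89/32,-11/4,-5/2,-2,-1,0 } ⇒ -357/128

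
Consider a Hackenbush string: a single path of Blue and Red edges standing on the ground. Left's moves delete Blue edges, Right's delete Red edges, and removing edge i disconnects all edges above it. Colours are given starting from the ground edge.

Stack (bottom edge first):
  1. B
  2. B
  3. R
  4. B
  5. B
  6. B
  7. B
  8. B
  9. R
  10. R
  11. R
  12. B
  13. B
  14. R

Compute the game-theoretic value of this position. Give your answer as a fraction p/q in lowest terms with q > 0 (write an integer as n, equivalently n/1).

8077/4096

B: Left { 0 }, Right { (no moves) } = simplest 1
BB: Left { 0; 1 }, Right { (no moves) } = simplest 2
BBR: Left { 0; 1 }, Right { 2 } = simplest 3/2
BBRB: Left { 0; 1; 3/2 }, Right { 2 } = simplest 7/4
BBRBB: Left { 0; 1; 3/2; 7/4 }, Right { 2 } = simplest 15/8
BBRBBB: Left { 0; 1; 3/2; 7/4; 15/8 }, Right { 2 } = simplest 31/16
BBRBBBB: Left { 0; 1; 3/2; 7/4; 15/8; 31/16 }, Right { 2 } = simplest 63/32
BBRBBBBB: Left { 0; 1; 3/2; 7/4; 15/8; 31/16; 63/32 }, Right { 2 } = simplest 127/64
BBRBBBBBR: Left { 0; 1; 3/2; 7/4; 15/8; 31/16; 63/32 }, Right { 127/64; 2 } = simplest 253/128
BBRBBBBBRR: Left { 0; 1; 3/2; 7/4; 15/8; 31/16; 63/32 }, Right { 253/128; 127/64; 2 } = simplest 505/256
BBRBBBBBRRR: Left { 0; 1; 3/2; 7/4; 15/8; 31/16; 63/32 }, Right { 505/256; 253/128; 127/64; 2 } = simplest 1009/512
BBRBBBBBRRRB: Left { 0; 1; 3/2; 7/4; 15/8; 31/16; 63/32; 1009/512 }, Right { 505/256; 253/128; 127/64; 2 } = simplest 2019/1024
BBRBBBBBRRRBB: Left { 0; 1; 3/2; 7/4; 15/8; 31/16; 63/32; 1009/512; 2019/1024 }, Right { 505/256; 253/128; 127/64; 2 } = simplest 4039/2048
BBRBBBBBRRRBBR: Left { 0; 1; 3/2; 7/4; 15/8; 31/16; 63/32; 1009/512; 2019/1024 }, Right { 4039/2048; 505/256; 253/128; 127/64; 2 } = simplest 8077/4096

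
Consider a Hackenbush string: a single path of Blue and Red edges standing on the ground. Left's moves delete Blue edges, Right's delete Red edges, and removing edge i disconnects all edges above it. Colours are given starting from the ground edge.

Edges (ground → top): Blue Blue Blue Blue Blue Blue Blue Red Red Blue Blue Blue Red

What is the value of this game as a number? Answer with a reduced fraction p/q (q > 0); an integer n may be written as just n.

413/64

1 of 13 · B · max L 0 · min R +∞ so 1
2 of 13 · BB · max L 1 · min R +∞ so 2
3 of 13 · BBB · max L 2 · min R +∞ so 3
4 of 13 · BBBB · max L 3 · min R +∞ so 4
5 of 13 · BBBBB · max L 4 · min R +∞ so 5
6 of 13 · BBBBBB · max L 5 · min R +∞ so 6
7 of 13 · BBBBBBB · max L 6 · min R +∞ so 7
8 of 13 · BBBBBBBR · max L 6 · min R 7 so 13/2
9 of 13 · BBBBBBBRR · max L 6 · min R 13/2 so 25/4
10 of 13 · BBBBBBBRRB · max L 25/4 · min R 13/2 so 51/8
11 of 13 · BBBBBBBRRBB · max L 51/8 · min R 13/2 so 103/16
12 of 13 · BBBBBBBRRBBB · max L 103/16 · min R 13/2 so 207/32
13 of 13 · BBBBBBBRRBBBR · max L 103/16 · min R 207/32 so 413/64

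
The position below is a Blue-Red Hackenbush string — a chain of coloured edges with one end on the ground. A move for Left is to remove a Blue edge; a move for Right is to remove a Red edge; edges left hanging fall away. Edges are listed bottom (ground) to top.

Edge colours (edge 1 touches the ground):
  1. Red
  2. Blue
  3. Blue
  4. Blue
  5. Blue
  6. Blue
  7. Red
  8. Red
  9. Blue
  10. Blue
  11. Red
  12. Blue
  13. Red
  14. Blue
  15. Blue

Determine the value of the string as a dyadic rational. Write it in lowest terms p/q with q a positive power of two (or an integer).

-809/16384

Recurse on prefixes of the 15-edge string Red Blue Blue Blue Blue Blue Red Red Blue Blue Red Blue Red Blue Blue:
1 of 15 · R · max L −∞ · min R 0 ⇒ -1
2 of 15 · RB · max L -1 · min R 0 ⇒ -1/2
3 of 15 · RBB · max L -1/2 · min R 0 ⇒ -1/4
4 of 15 · RBBB · max L -1/4 · min R 0 ⇒ -1/8
5 of 15 · RBBBB · max L -1/8 · min R 0 ⇒ -1/16
6 of 15 · RBBBBB · max L -1/16 · min R 0 ⇒ -1/32
7 of 15 · RBBBBBR · max L -1/16 · min R -1/32 ⇒ -3/64
8 of 15 · RBBBBBRR · max L -1/16 · min R -3/64 ⇒ -7/128
9 of 15 · RBBBBBRRB · max L -7/128 · min R -3/64 ⇒ -13/256
10 of 15 · RBBBBBRRBB · max L -13/256 · min R -3/64 ⇒ -25/512
11 of 15 · RBBBBBRRBBR · max L -13/256 · min R -25/512 ⇒ -51/1024
12 of 15 · RBBBBBRRBBRB · max L -51/1024 · min R -25/512 ⇒ -101/2048
13 of 15 · RBBBBBRRBBRBR · max L -51/1024 · min R -101/2048 ⇒ -203/4096
14 of 15 · RBBBBBRRBBRBRB · max L -203/4096 · min R -101/2048 ⇒ -405/8192
15 of 15 · RBBBBBRRBBRBRBB · max L -405/8192 · min R -101/2048 ⇒ -809/16384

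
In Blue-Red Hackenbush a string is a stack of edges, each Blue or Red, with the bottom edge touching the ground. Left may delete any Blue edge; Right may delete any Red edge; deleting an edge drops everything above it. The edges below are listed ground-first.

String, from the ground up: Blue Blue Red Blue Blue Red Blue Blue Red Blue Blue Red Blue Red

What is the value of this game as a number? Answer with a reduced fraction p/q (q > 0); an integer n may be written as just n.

7605/4096

Build value(s[:k]) for k = 1..14, string s = Blue Blue Red Blue Blue Red Blue Blue Red Blue Blue Red Blue Red.
B: Left { 0 }, Right { (no moves) } => simplest 1
BB: Left { 0,1 }, Right { (no moves) } => simplest 2
BBR: Left { 0,1 }, Right { 2 } => simplest 3/2
BBRB: Left { 0,1,3/2 }, Right { 2 } => simplest 7/4
BBRBB: Left { 0,1,3/2,7/4 }, Right { 2 } => simplest 15/8
BBRBBR: Left { 0,1,3/2,7/4 }, Right { 15/8,2 } => simplest 29/16
BBRBBRB: Left { 0,1,3/2,7/4,29/16 }, Right { 15/8,2 } => simplest 59/32
BBRBBRBB: Left { 0,1,3/2,7/4,29/16,59/32 }, Right { 15/8,2 } => simplest 119/64
BBRBBRBBR: Left { 0,1,3/2,7/4,29/16,59/32 }, Right { 119/64,15/8,2 } => simplest 237/128
BBRBBRBBRB: Left { 0,1,3/2,7/4,29/16,59/32,237/128 }, Right { 119/64,15/8,2 } => simplest 475/256
BBRBBRBBRBB: Left { 0,1,3/2,7/4,29/16,59/32,237/128,475/256 }, Right { 119/64,15/8,2 } => simplest 951/512
BBRBBRBBRBBR: Left { 0,1,3/2,7/4,29/16,59/32,237/128,475/256 }, Right { 951/512,119/64,15/8,2 } => simplest 1901/1024
BBRBBRBBRBBRB: Left { 0,1,3/2,7/4,29/16,59/32,237/128,475/256,1901/1024 }, Right { 951/512,119/64,15/8,2 } => simplest 3803/2048
BBRBBRBBRBBRBR: Left { 0,1,3/2,7/4,29/16,59/32,237/128,475/256,1901/1024 }, Right { 3803/2048,951/512,119/64,15/8,2 } => simplest 7605/4096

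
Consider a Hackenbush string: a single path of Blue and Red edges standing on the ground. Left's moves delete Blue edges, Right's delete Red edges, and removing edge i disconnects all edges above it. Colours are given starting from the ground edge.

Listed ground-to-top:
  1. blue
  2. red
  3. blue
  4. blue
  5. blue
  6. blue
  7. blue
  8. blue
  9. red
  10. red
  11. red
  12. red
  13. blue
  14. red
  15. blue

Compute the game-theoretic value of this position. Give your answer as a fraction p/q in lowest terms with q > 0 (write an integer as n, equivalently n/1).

Recurse on prefixes of the 15-edge string blue red blue blue blue blue blue blue red red red red blue red blue:
v(b) = { 0 | · } gives 1
v(br) = { 0 | 1 } gives 1/2
v(brb) = { 0 1/2 | 1 } gives 3/4
v(brbb) = { 0 1/2 3/4 | 1 } gives 7/8
v(brbbb) = { 0 1/2 3/4 7/8 | 1 } gives 15/16
v(brbbbb) = { 0 1/2 3/4 7/8 15/16 | 1 } gives 31/32
v(brbbbbb) = { 0 1/2 3/4 7/8 15/16 31/32 | 1 } gives 63/64
v(brbbbbbb) = { 0 1/2 3/4 7/8 15/16 31/32 63/64 | 1 } gives 127/128
v(brbbbbbbr) = { 0 1/2 3/4 7/8 15/16 31/32 63/64 | 127/128 1 } gives 253/256
v(brbbbbbbrr) = { 0 1/2 3/4 7/8 15/16 31/32 63/64 | 253/256 127/128 1 } gives 505/512
v(brbbbbbbrrr) = { 0 1/2 3/4 7/8 15/16 31/32 63/64 | 505/512 253/256 127/128 1 } gives 1009/1024
v(brbbbbbbrrrr) = { 0 1/2 3/4 7/8 15/16 31/32 63/64 | 1009/1024 505/512 253/256 127/128 1 } gives 2017/2048
v(brbbbbbbrrrrb) = { 0 1/2 3/4 7/8 15/16 31/32 63/64 2017/2048 | 1009/1024 505/512 253/256 127/128 1 } gives 4035/4096
v(brbbbbbbrrrrbr) = { 0 1/2 3/4 7/8 15/16 31/32 63/64 2017/2048 | 4035/4096 1009/1024 505/512 253/256 127/128 1 } gives 8069/8192
v(brbbbbbbrrrrbrb) = { 0 1/2 3/4 7/8 15/16 31/32 63/64 2017/2048 8069/8192 | 4035/4096 1009/1024 505/512 253/256 127/128 1 } gives 16139/16384

16139/16384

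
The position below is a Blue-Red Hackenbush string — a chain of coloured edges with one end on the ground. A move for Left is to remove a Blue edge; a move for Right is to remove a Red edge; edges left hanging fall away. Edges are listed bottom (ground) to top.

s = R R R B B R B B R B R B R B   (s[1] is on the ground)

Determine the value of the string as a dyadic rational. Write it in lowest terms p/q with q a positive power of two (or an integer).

Recurse on prefixes of the 14-edge string R R R B B R B B R B R B R B:
G_1 [R]  L=[(no moves)]  R=[0]  -> -1
G_2 [RR]  L=[(no moves)]  R=[-1,0]  -> -2
G_3 [RRR]  L=[(no moves)]  R=[-2,-1,0]  -> -3
G_4 [RRRB]  L=[-3]  R=[-2,-1,0]  -> -5/2
G_5 [RRRBB]  L=[-3,-5/2]  R=[-2,-1,0]  -> -9/4
G_6 [RRRBBR]  L=[-3,-5/2]  R=[-9/4,-2,-1,0]  -> -19/8
G_7 [RRRBBRB]  L=[-3,-5/2,-19/8]  R=[-9/4,-2,-1,0]  -> -37/16
G_8 [RRRBBRBB]  L=[-3,-5/2,-19/8,-37/16]  R=[-9/4,-2,-1,0]  -> -73/32
G_9 [RRRBBRBBR]  L=[-3,-5/2,-19/8,-37/16]  R=[-73/32,-9/4,-2,-1,0]  -> -147/64
G_10 [RRRBBRBBRB]  L=[-3,-5/2,-19/8,-37/16,-147/64]  R=[-73/32,-9/4,-2,-1,0]  -> -293/128
G_11 [RRRBBRBBRBR]  L=[-3,-5/2,-19/8,-37/16,-147/64]  R=[-293/128,-73/32,-9/4,-2,-1,0]  -> -587/256
G_12 [RRRBBRBBRBRB]  L=[-3,-5/2,-19/8,-37/16,-147/64,-587/256]  R=[-293/128,-73/32,-9/4,-2,-1,0]  -> -1173/512
G_13 [RRRBBRBBRBRBR]  L=[-3,-5/2,-19/8,-37/16,-147/64,-587/256]  R=[-1173/512,-293/128,-73/32,-9/4,-2,-1,0]  -> -2347/1024
G_14 [RRRBBRBBRBRBRB]  L=[-3,-5/2,-19/8,-37/16,-147/64,-587/256,-2347/1024]  R=[-1173/512,-293/128,-73/32,-9/4,-2,-1,0]  -> -4693/2048

-4693/2048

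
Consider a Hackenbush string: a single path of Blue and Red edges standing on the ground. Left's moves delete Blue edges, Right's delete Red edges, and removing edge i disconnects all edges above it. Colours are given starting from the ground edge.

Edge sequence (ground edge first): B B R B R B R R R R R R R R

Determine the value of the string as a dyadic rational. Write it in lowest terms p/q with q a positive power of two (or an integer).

6657/4096

Build G(s[:k]) for k = 1..14, string s = B B R B R B R R R R R R R R.
G(B) = { 0 | — } = 1
G(BB) = { 0, 1 | — } = 2
G(BBR) = { 0, 1 | 2 } = 3/2
G(BBRB) = { 0, 1, 3/2 | 2 } = 7/4
G(BBRBR) = { 0, 1, 3/2 | 7/4, 2 } = 13/8
G(BBRBRB) = { 0, 1, 3/2, 13/8 | 7/4, 2 } = 27/16
G(BBRBRBR) = { 0, 1, 3/2, 13/8 | 27/16, 7/4, 2 } = 53/32
G(BBRBRBRR) = { 0, 1, 3/2, 13/8 | 53/32, 27/16, 7/4, 2 } = 105/64
G(BBRBRBRRR) = { 0, 1, 3/2, 13/8 | 105/64, 53/32, 27/16, 7/4, 2 } = 209/128
G(BBRBRBRRRR) = { 0, 1, 3/2, 13/8 | 209/128, 105/64, 53/32, 27/16, 7/4, 2 } = 417/256
G(BBRBRBRRRRR) = { 0, 1, 3/2, 13/8 | 417/256, 209/128, 105/64, 53/32, 27/16, 7/4, 2 } = 833/512
G(BBRBRBRRRRRR) = { 0, 1, 3/2, 13/8 | 833/512, 417/256, 209/128, 105/64, 53/32, 27/16, 7/4, 2 } = 1665/1024
G(BBRBRBRRRRRRR) = { 0, 1, 3/2, 13/8 | 1665/1024, 833/512, 417/256, 209/128, 105/64, 53/32, 27/16, 7/4, 2 } = 3329/2048
G(BBRBRBRRRRRRRR) = { 0, 1, 3/2, 13/8 | 3329/2048, 1665/1024, 833/512, 417/256, 209/128, 105/64, 53/32, 27/16, 7/4, 2 } = 6657/4096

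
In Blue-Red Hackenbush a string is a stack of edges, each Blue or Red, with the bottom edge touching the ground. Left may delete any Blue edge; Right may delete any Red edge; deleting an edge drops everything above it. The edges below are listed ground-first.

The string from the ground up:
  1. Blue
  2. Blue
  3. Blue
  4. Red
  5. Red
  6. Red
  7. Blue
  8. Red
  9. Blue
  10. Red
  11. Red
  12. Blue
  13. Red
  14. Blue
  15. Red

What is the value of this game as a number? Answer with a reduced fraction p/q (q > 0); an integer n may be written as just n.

8853/4096

1 of 15 · B · max L 0 · min R +∞ — 1
2 of 15 · BB · max L 1 · min R +∞ — 2
3 of 15 · BBB · max L 2 · min R +∞ — 3
4 of 15 · BBBR · max L 2 · min R 3 — 5/2
5 of 15 · BBBRR · max L 2 · min R 5/2 — 9/4
6 of 15 · BBBRRR · max L 2 · min R 9/4 — 17/8
7 of 15 · BBBRRRB · max L 17/8 · min R 9/4 — 35/16
8 of 15 · BBBRRRBR · max L 17/8 · min R 35/16 — 69/32
9 of 15 · BBBRRRBRB · max L 69/32 · min R 35/16 — 139/64
10 of 15 · BBBRRRBRBR · max L 69/32 · min R 139/64 — 277/128
11 of 15 · BBBRRRBRBRR · max L 69/32 · min R 277/128 — 553/256
12 of 15 · BBBRRRBRBRRB · max L 553/256 · min R 277/128 — 1107/512
13 of 15 · BBBRRRBRBRRBR · max L 553/256 · min R 1107/512 — 2213/1024
14 of 15 · BBBRRRBRBRRBRB · max L 2213/1024 · min R 1107/512 — 4427/2048
15 of 15 · BBBRRRBRBRRBRBR · max L 2213/1024 · min R 4427/2048 — 8853/4096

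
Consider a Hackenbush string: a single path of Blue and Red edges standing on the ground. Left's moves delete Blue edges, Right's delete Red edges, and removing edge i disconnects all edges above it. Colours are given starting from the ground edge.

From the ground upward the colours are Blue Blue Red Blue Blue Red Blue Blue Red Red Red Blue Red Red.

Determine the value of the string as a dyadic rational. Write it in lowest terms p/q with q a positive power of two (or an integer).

Recurse on prefixes of the 14-edge string Blue Blue Red Blue Blue Red Blue Blue Red Red Red Blue Red Red:
step 1: add Blue to get B; options L={ 0 } R={ (no moves) } gives 1
step 2: add Blue to get BB; options L={ 0; 1 } R={ (no moves) } gives 2
step 3: add Red to get BBR; options L={ 0; 1 } R={ 2 } gives 3/2
step 4: add Blue to get BBRB; options L={ 0; 1; 3/2 } R={ 2 } gives 7/4
step 5: add Blue to get BBRBB; options L={ 0; 1; 3/2; 7/4 } R={ 2 } gives 15/8
step 6: add Red to get BBRBBR; options L={ 0; 1; 3/2; 7/4 } R={ 15/8; 2 } gives 29/16
step 7: add Blue to get BBRBBRB; options L={ 0; 1; 3/2; 7/4; 29/16 } R={ 15/8; 2 } gives 59/32
step 8: add Blue to get BBRBBRBB; options L={ 0; 1; 3/2; 7/4; 29/16; 59/32 } R={ 15/8; 2 } gives 119/64
step 9: add Red to get BBRBBRBBR; options L={ 0; 1; 3/2; 7/4; 29/16; 59/32 } R={ 119/64; 15/8; 2 } gives 237/128
step 10: add Red to get BBRBBRBBRR; options L={ 0; 1; 3/2; 7/4; 29/16; 59/32 } R={ 237/128; 119/64; 15/8; 2 } gives 473/256
step 11: add Red to get BBRBBRBBRRR; options L={ 0; 1; 3/2; 7/4; 29/16; 59/32 } R={ 473/256; 237/128; 119/64; 15/8; 2 } gives 945/512
step 12: add Blue to get BBRBBRBBRRRB; options L={ 0; 1; 3/2; 7/4; 29/16; 59/32; 945/512 } R={ 473/256; 237/128; 119/64; 15/8; 2 } gives 1891/1024
step 13: add Red to get BBRBBRBBRRRBR; options L={ 0; 1; 3/2; 7/4; 29/16; 59/32; 945/512 } R={ 1891/1024; 473/256; 237/128; 119/64; 15/8; 2 } gives 3781/2048
step 14: add Red to get BBRBBRBBRRRBRR; options L={ 0; 1; 3/2; 7/4; 29/16; 59/32; 945/512 } R={ 3781/2048; 1891/1024; 473/256; 237/128; 119/64; 15/8; 2 } gives 7561/4096

7561/4096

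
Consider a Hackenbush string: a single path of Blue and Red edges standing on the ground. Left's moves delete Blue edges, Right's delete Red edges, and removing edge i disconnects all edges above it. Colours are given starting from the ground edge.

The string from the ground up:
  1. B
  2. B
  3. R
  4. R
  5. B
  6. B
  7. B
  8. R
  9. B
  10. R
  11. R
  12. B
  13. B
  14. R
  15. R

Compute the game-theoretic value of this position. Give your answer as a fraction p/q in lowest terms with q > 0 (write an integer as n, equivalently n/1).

1 of 15 · B · max L 0 · min R +∞ = 1
2 of 15 · BB · max L 1 · min R +∞ = 2
3 of 15 · BBR · max L 1 · min R 2 = 3/2
4 of 15 · BBRR · max L 1 · min R 3/2 = 5/4
5 of 15 · BBRRB · max L 5/4 · min R 3/2 = 11/8
6 of 15 · BBRRBB · max L 11/8 · min R 3/2 = 23/16
7 of 15 · BBRRBBB · max L 23/16 · min R 3/2 = 47/32
8 of 15 · BBRRBBBR · max L 23/16 · min R 47/32 = 93/64
9 of 15 · BBRRBBBRB · max L 93/64 · min R 47/32 = 187/128
10 of 15 · BBRRBBBRBR · max L 93/64 · min R 187/128 = 373/256
11 of 15 · BBRRBBBRBRR · max L 93/64 · min R 373/256 = 745/512
12 of 15 · BBRRBBBRBRRB · max L 745/512 · min R 373/256 = 1491/1024
13 of 15 · BBRRBBBRBRRBB · max L 1491/1024 · min R 373/256 = 2983/2048
14 of 15 · BBRRBBBRBRRBBR · max L 1491/1024 · min R 2983/2048 = 5965/4096
15 of 15 · BBRRBBBRBRRBBRR · max L 1491/1024 · min R 5965/4096 = 11929/8192

11929/8192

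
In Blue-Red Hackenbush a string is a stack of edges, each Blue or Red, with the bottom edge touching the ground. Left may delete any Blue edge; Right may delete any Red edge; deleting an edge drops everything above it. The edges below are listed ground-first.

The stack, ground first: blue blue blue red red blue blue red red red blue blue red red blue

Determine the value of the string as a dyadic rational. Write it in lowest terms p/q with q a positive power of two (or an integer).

val(b) = { 0 | (no moves) } => 1
val(bb) = { 0, 1 | (no moves) } => 2
val(bbb) = { 0, 1, 2 | (no moves) } => 3
val(bbbr) = { 0, 1, 2 | 3 } => 5/2
val(bbbrr) = { 0, 1, 2 | 5/2, 3 } => 9/4
val(bbbrrb) = { 0, 1, 2, 9/4 | 5/2, 3 } => 19/8
val(bbbrrbb) = { 0, 1, 2, 9/4, 19/8 | 5/2, 3 } => 39/16
val(bbbrrbbr) = { 0, 1, 2, 9/4, 19/8 | 39/16, 5/2, 3 } => 77/32
val(bbbrrbbrr) = { 0, 1, 2, 9/4, 19/8 | 77/32, 39/16, 5/2, 3 } => 153/64
val(bbbrrbbrrr) = { 0, 1, 2, 9/4, 19/8 | 153/64, 77/32, 39/16, 5/2, 3 } => 305/128
val(bbbrrbbrrrb) = { 0, 1, 2, 9/4, 19/8, 305/128 | 153/64, 77/32, 39/16, 5/2, 3 } => 611/256
val(bbbrrbbrrrbb) = { 0, 1, 2, 9/4, 19/8, 305/128, 611/256 | 153/64, 77/32, 39/16, 5/2, 3 } => 1223/512
val(bbbrrbbrrrbbr) = { 0, 1, 2, 9/4, 19/8, 305/128, 611/256 | 1223/512, 153/64, 77/32, 39/16, 5/2, 3 } => 2445/1024
val(bbbrrbbrrrbbrr) = { 0, 1, 2, 9/4, 19/8, 305/128, 611/256 | 2445/1024, 1223/512, 153/64, 77/32, 39/16, 5/2, 3 } => 4889/2048
val(bbbrrbbrrrbbrrb) = { 0, 1, 2, 9/4, 19/8, 305/128, 611/256, 4889/2048 | 2445/1024, 1223/512, 153/64, 77/32, 39/16, 5/2, 3 } => 9779/4096

9779/4096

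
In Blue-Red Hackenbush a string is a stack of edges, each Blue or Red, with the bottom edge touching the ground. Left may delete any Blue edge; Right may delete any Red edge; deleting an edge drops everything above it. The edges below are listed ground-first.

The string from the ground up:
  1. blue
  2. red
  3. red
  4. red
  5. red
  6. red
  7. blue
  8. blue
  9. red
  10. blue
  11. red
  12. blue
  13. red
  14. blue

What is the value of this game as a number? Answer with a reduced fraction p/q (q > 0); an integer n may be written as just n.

427/8192

Recurse on prefixes of the 14-edge string blue red red red red red blue blue red blue red blue red blue:
value(b) = { 0 | ∅ } → 1
value(br) = { 0 | 1 } → 1/2
value(brr) = { 0 | 1/2,1 } → 1/4
value(brrr) = { 0 | 1/4,1/2,1 } → 1/8
value(brrrr) = { 0 | 1/8,1/4,1/2,1 } → 1/16
value(brrrrr) = { 0 | 1/16,1/8,1/4,1/2,1 } → 1/32
value(brrrrrb) = { 0,1/32 | 1/16,1/8,1/4,1/2,1 } → 3/64
value(brrrrrbb) = { 0,1/32,3/64 | 1/16,1/8,1/4,1/2,1 } → 7/128
value(brrrrrbbr) = { 0,1/32,3/64 | 7/128,1/16,1/8,1/4,1/2,1 } → 13/256
value(brrrrrbbrb) = { 0,1/32,3/64,13/256 | 7/128,1/16,1/8,1/4,1/2,1 } → 27/512
value(brrrrrbbrbr) = { 0,1/32,3/64,13/256 | 27/512,7/128,1/16,1/8,1/4,1/2,1 } → 53/1024
value(brrrrrbbrbrb) = { 0,1/32,3/64,13/256,53/1024 | 27/512,7/128,1/16,1/8,1/4,1/2,1 } → 107/2048
value(brrrrrbbrbrbr) = { 0,1/32,3/64,13/256,53/1024 | 107/2048,27/512,7/128,1/16,1/8,1/4,1/2,1 } → 213/4096
value(brrrrrbbrbrbrb) = { 0,1/32,3/64,13/256,53/1024,213/4096 | 107/2048,27/512,7/128,1/16,1/8,1/4,1/2,1 } → 427/8192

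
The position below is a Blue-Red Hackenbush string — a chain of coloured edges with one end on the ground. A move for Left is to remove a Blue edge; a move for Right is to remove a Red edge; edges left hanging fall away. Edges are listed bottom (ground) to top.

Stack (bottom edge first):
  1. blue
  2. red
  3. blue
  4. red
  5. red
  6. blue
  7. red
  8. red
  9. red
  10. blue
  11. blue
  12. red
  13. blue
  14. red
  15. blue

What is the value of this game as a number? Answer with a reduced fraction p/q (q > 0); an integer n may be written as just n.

Recurse on prefixes of the 15-edge string blue red blue red red blue red red red blue blue red blue red blue:
b: Left { 0 }, Right {  } => simplest 1
br: Left { 0 }, Right { 1 } => simplest 1/2
brb: Left { 0,1/2 }, Right { 1 } => simplest 3/4
brbr: Left { 0,1/2 }, Right { 3/4,1 } => simplest 5/8
brbrr: Left { 0,1/2 }, Right { 5/8,3/4,1 } => simplest 9/16
brbrrb: Left { 0,1/2,9/16 }, Right { 5/8,3/4,1 } => simplest 19/32
brbrrbr: Left { 0,1/2,9/16 }, Right { 19/32,5/8,3/4,1 } => simplest 37/64
brbrrbrr: Left { 0,1/2,9/16 }, Right { 37/64,19/32,5/8,3/4,1 } => simplest 73/128
brbrrbrrr: Left { 0,1/2,9/16 }, Right { 73/128,37/64,19/32,5/8,3/4,1 } => simplest 145/256
brbrrbrrrb: Left { 0,1/2,9/16,145/256 }, Right { 73/128,37/64,19/32,5/8,3/4,1 } => simplest 291/512
brbrrbrrrbb: Left { 0,1/2,9/16,145/256,291/512 }, Right { 73/128,37/64,19/32,5/8,3/4,1 } => simplest 583/1024
brbrrbrrrbbr: Left { 0,1/2,9/16,145/256,291/512 }, Right { 583/1024,73/128,37/64,19/32,5/8,3/4,1 } => simplest 1165/2048
brbrrbrrrbbrb: Left { 0,1/2,9/16,145/256,291/512,1165/2048 }, Right { 583/1024,73/128,37/64,19/32,5/8,3/4,1 } => simplest 2331/4096
brbrrbrrrbbrbr: Left { 0,1/2,9/16,145/256,291/512,1165/2048 }, Right { 2331/4096,583/1024,73/128,37/64,19/32,5/8,3/4,1 } => simplest 4661/8192
brbrrbrrrbbrbrb: Left { 0,1/2,9/16,145/256,291/512,1165/2048,4661/8192 }, Right { 2331/4096,583/1024,73/128,37/64,19/32,5/8,3/4,1 } => simplest 9323/16384

9323/16384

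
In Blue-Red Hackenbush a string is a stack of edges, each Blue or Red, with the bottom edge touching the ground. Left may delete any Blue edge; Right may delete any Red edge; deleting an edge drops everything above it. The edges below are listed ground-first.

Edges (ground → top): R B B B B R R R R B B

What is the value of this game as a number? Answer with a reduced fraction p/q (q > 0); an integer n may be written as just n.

-121/1024

Prefix values for R B B B B R R R R B B via {L|R} + simplicity:
edge 1 of 11 (R): { ∅ | 0 } ⇒ -1
edge 2 of 11 (B): { -1 | 0 } ⇒ -1/2
edge 3 of 11 (B): { -1, -1/2 | 0 } ⇒ -1/4
edge 4 of 11 (B): { -1, -1/2, -1/4 | 0 } ⇒ -1/8
edge 5 of 11 (B): { -1, -1/2, -1/4, -1/8 | 0 } ⇒ -1/16
edge 6 of 11 (R): { -1, -1/2, -1/4, -1/8 | -1/16, 0 } ⇒ -3/32
edge 7 of 11 (R): { -1, -1/2, -1/4, -1/8 | -3/32, -1/16, 0 } ⇒ -7/64
edge 8 of 11 (R): { -1, -1/2, -1/4, -1/8 | -7/64, -3/32, -1/16, 0 } ⇒ -15/128
edge 9 of 11 (R): { -1, -1/2, -1/4, -1/8 | -15/128, -7/64, -3/32, -1/16, 0 } ⇒ -31/256
edge 10 of 11 (B): { -1, -1/2, -1/4, -1/8, -31/256 | -15/128, -7/64, -3/32, -1/16, 0 } ⇒ -61/512
edge 11 of 11 (B): { -1, -1/2, -1/4, -1/8, -31/256, -61/512 | -15/128, -7/64, -3/32, -1/16, 0 } ⇒ -121/1024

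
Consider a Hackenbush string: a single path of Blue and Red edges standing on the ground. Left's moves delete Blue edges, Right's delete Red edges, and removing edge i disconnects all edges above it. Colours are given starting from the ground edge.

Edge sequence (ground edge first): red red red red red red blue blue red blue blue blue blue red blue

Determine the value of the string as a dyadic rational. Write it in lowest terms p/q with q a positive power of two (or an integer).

-2693/512

r: Left {  }, Right { 0 } ⇒ simplest -1
rr: Left {  }, Right { -1, 0 } ⇒ simplest -2
rrr: Left {  }, Right { -2, -1, 0 } ⇒ simplest -3
rrrr: Left {  }, Right { -3, -2, -1, 0 } ⇒ simplest -4
rrrrr: Left {  }, Right { -4, -3, -2, -1, 0 } ⇒ simplest -5
rrrrrr: Left {  }, Right { -5, -4, -3, -2, -1, 0 } ⇒ simplest -6
rrrrrrb: Left { -6 }, Right { -5, -4, -3, -2, -1, 0 } ⇒ simplest -11/2
rrrrrrbb: Left { -6, -11/2 }, Right { -5, -4, -3, -2, -1, 0 } ⇒ simplest -21/4
rrrrrrbbr: Left { -6, -11/2 }, Right { -21/4, -5, -4, -3, -2, -1, 0 } ⇒ simplest -43/8
rrrrrrbbrb: Left { -6, -11/2, -43/8 }, Right { -21/4, -5, -4, -3, -2, -1, 0 } ⇒ simplest -85/16
rrrrrrbbrbb: Left { -6, -11/2, -43/8, -85/16 }, Right { -21/4, -5, -4, -3, -2, -1, 0 } ⇒ simplest -169/32
rrrrrrbbrbbb: Left { -6, -11/2, -43/8, -85/16, -169/32 }, Right { -21/4, -5, -4, -3, -2, -1, 0 } ⇒ simplest -337/64
rrrrrrbbrbbbb: Left { -6, -11/2, -43/8, -85/16, -169/32, -337/64 }, Right { -21/4, -5, -4, -3, -2, -1, 0 } ⇒ simplest -673/128
rrrrrrbbrbbbbr: Left { -6, -11/2, -43/8, -85/16, -169/32, -337/64 }, Right { -673/128, -21/4, -5, -4, -3, -2, -1, 0 } ⇒ simplest -1347/256
rrrrrrbbrbbbbrb: Left { -6, -11/2, -43/8, -85/16, -169/32, -337/64, -1347/256 }, Right { -673/128, -21/4, -5, -4, -3, -2, -1, 0 } ⇒ simplest -2693/512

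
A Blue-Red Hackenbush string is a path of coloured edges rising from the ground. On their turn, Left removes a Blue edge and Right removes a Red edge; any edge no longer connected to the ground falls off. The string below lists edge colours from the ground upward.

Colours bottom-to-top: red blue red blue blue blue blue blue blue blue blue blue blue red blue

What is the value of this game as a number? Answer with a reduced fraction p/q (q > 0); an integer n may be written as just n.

step 1: add red to get r; options L={ ∅ } R={ 0 } -> -1
step 2: add blue to get rb; options L={ -1 } R={ 0 } -> -1/2
step 3: add red to get rbr; options L={ -1 } R={ -1/2; 0 } -> -3/4
step 4: add blue to get rbrb; options L={ -1; -3/4 } R={ -1/2; 0 } -> -5/8
step 5: add blue to get rbrbb; options L={ -1; -3/4; -5/8 } R={ -1/2; 0 } -> -9/16
step 6: add blue to get rbrbbb; options L={ -1; -3/4; -5/8; -9/16 } R={ -1/2; 0 } -> -17/32
step 7: add blue to get rbrbbbb; options L={ -1; -3/4; -5/8; -9/16; -17/32 } R={ -1/2; 0 } -> -33/64
step 8: add blue to get rbrbbbbb; options L={ -1; -3/4; -5/8; -9/16; -17/32; -33/64 } R={ -1/2; 0 } -> -65/128
step 9: add blue to get rbrbbbbbb; options L={ -1; -3/4; -5/8; -9/16; -17/32; -33/64; -65/128 } R={ -1/2; 0 } -> -129/256
step 10: add blue to get rbrbbbbbbb; options L={ -1; -3/4; -5/8; -9/16; -17/32; -33/64; -65/128; -129/256 } R={ -1/2; 0 } -> -257/512
step 11: add blue to get rbrbbbbbbbb; options L={ -1; -3/4; -5/8; -9/16; -17/32; -33/64; -65/128; -129/256; -257/512 } R={ -1/2; 0 } -> -513/1024
step 12: add blue to get rbrbbbbbbbbb; options L={ -1; -3/4; -5/8; -9/16; -17/32; -33/64; -65/128; -129/256; -257/512; -513/1024 } R={ -1/2; 0 } -> -1025/2048
step 13: add blue to get rbrbbbbbbbbbb; options L={ -1; -3/4; -5/8; -9/16; -17/32; -33/64; -65/128; -129/256; -257/512; -513/1024; -1025/2048 } R={ -1/2; 0 } -> -2049/4096
step 14: add red to get rbrbbbbbbbbbbr; options L={ -1; -3/4; -5/8; -9/16; -17/32; -33/64; -65/128; -129/256; -257/512; -513/1024; -1025/2048 } R={ -2049/4096; -1/2; 0 } -> -4099/8192
step 15: add blue to get rbrbbbbbbbbbbrb; options L={ -1; -3/4; -5/8; -9/16; -17/32; -33/64; -65/128; -129/256; -257/512; -513/1024; -1025/2048; -4099/8192 } R={ -2049/4096; -1/2; 0 } -> -8197/16384

-8197/16384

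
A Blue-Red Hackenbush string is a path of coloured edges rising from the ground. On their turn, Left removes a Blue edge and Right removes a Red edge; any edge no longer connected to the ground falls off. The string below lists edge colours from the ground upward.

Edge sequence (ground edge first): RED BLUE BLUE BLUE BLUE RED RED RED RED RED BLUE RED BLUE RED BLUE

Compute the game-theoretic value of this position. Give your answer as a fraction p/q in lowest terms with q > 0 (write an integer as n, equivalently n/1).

R: Left {  }, Right { 0 } ⇒ simplest -1
RB: Left { -1 }, Right { 0 } ⇒ simplest -1/2
RBB: Left { -1; -1/2 }, Right { 0 } ⇒ simplest -1/4
RBBB: Left { -1; -1/2; -1/4 }, Right { 0 } ⇒ simplest -1/8
RBBBB: Left { -1; -1/2; -1/4; -1/8 }, Right { 0 } ⇒ simplest -1/16
RBBBBR: Left { -1; -1/2; -1/4; -1/8 }, Right { -1/16; 0 } ⇒ simplest -3/32
RBBBBRR: Left { -1; -1/2; -1/4; -1/8 }, Right { -3/32; -1/16; 0 } ⇒ simplest -7/64
RBBBBRRR: Left { -1; -1/2; -1/4; -1/8 }, Right { -7/64; -3/32; -1/16; 0 } ⇒ simplest -15/128
RBBBBRRRR: Left { -1; -1/2; -1/4; -1/8 }, Right { -15/128; -7/64; -3/32; -1/16; 0 } ⇒ simplest -31/256
RBBBBRRRRR: Left { -1; -1/2; -1/4; -1/8 }, Right { -31/256; -15/128; -7/64; -3/32; -1/16; 0 } ⇒ simplest -63/512
RBBBBRRRRRB: Left { -1; -1/2; -1/4; -1/8; -63/512 }, Right { -31/256; -15/128; -7/64; -3/32; -1/16; 0 } ⇒ simplest -125/1024
RBBBBRRRRRBR: Left { -1; -1/2; -1/4; -1/8; -63/512 }, Right { -125/1024; -31/256; -15/128; -7/64; -3/32; -1/16; 0 } ⇒ simplest -251/2048
RBBBBRRRRRBRB: Left { -1; -1/2; -1/4; -1/8; -63/512; -251/2048 }, Right { -125/1024; -31/256; -15/128; -7/64; -3/32; -1/16; 0 } ⇒ simplest -501/4096
RBBBBRRRRRBRBR: Left { -1; -1/2; -1/4; -1/8; -63/512; -251/2048 }, Right { -501/4096; -125/1024; -31/256; -15/128; -7/64; -3/32; -1/16; 0 } ⇒ simplest -1003/8192
RBBBBRRRRRBRBRB: Left { -1; -1/2; -1/4; -1/8; -63/512; -251/2048; -1003/8192 }, Right { -501/4096; -125/1024; -31/256; -15/128; -7/64; -3/32; -1/16; 0 } ⇒ simplest -2005/16384

-2005/16384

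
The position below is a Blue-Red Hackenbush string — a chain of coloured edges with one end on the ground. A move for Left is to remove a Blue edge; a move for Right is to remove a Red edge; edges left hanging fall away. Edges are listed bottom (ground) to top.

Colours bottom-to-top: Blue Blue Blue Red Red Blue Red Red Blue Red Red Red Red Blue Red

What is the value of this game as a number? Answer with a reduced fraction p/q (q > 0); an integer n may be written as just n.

9349/4096

Prefix values for Blue Blue Blue Red Red Blue Red Red Blue Red Red Red Red Blue Red via {L|R} + simplicity:
B: Left { 0 }, Right { (no moves) } so simplest 1
BB: Left { 0; 1 }, Right { (no moves) } so simplest 2
BBB: Left { 0; 1; 2 }, Right { (no moves) } so simplest 3
BBBR: Left { 0; 1; 2 }, Right { 3 } so simplest 5/2
BBBRR: Left { 0; 1; 2 }, Right { 5/2; 3 } so simplest 9/4
BBBRRB: Left { 0; 1; 2; 9/4 }, Right { 5/2; 3 } so simplest 19/8
BBBRRBR: Left { 0; 1; 2; 9/4 }, Right { 19/8; 5/2; 3 } so simplest 37/16
BBBRRBRR: Left { 0; 1; 2; 9/4 }, Right { 37/16; 19/8; 5/2; 3 } so simplest 73/32
BBBRRBRRB: Left { 0; 1; 2; 9/4; 73/32 }, Right { 37/16; 19/8; 5/2; 3 } so simplest 147/64
BBBRRBRRBR: Left { 0; 1; 2; 9/4; 73/32 }, Right { 147/64; 37/16; 19/8; 5/2; 3 } so simplest 293/128
BBBRRBRRBRR: Left { 0; 1; 2; 9/4; 73/32 }, Right { 293/128; 147/64; 37/16; 19/8; 5/2; 3 } so simplest 585/256
BBBRRBRRBRRR: Left { 0; 1; 2; 9/4; 73/32 }, Right { 585/256; 293/128; 147/64; 37/16; 19/8; 5/2; 3 } so simplest 1169/512
BBBRRBRRBRRRR: Left { 0; 1; 2; 9/4; 73/32 }, Right { 1169/512; 585/256; 293/128; 147/64; 37/16; 19/8; 5/2; 3 } so simplest 2337/1024
BBBRRBRRBRRRRB: Left { 0; 1; 2; 9/4; 73/32; 2337/1024 }, Right { 1169/512; 585/256; 293/128; 147/64; 37/16; 19/8; 5/2; 3 } so simplest 4675/2048
BBBRRBRRBRRRRBR: Left { 0; 1; 2; 9/4; 73/32; 2337/1024 }, Right { 4675/2048; 1169/512; 585/256; 293/128; 147/64; 37/16; 19/8; 5/2; 3 } so simplest 9349/4096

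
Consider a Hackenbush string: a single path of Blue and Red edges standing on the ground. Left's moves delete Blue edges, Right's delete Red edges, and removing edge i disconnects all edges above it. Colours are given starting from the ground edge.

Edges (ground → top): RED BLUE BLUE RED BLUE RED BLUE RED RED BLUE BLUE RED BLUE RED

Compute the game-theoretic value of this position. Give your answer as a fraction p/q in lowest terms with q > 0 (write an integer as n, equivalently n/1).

-2763/8192

edge 1 of 14 (RED): { (no moves) | 0 } → -1
edge 2 of 14 (BLUE): { -1 | 0 } → -1/2
edge 3 of 14 (BLUE): { -1, -1/2 | 0 } → -1/4
edge 4 of 14 (RED): { -1, -1/2 | -1/4, 0 } → -3/8
edge 5 of 14 (BLUE): { -1, -1/2, -3/8 | -1/4, 0 } → -5/16
edge 6 of 14 (RED): { -1, -1/2, -3/8 | -5/16, -1/4, 0 } → -11/32
edge 7 of 14 (BLUE): { -1, -1/2, -3/8, -11/32 | -5/16, -1/4, 0 } → -21/64
edge 8 of 14 (RED): { -1, -1/2, -3/8, -11/32 | -21/64, -5/16, -1/4, 0 } → -43/128
edge 9 of 14 (RED): { -1, -1/2, -3/8, -11/32 | -43/128, -21/64, -5/16, -1/4, 0 } → -87/256
edge 10 of 14 (BLUE): { -1, -1/2, -3/8, -11/32, -87/256 | -43/128, -21/64, -5/16, -1/4, 0 } → -173/512
edge 11 of 14 (BLUE): { -1, -1/2, -3/8, -11/32, -87/256, -173/512 | -43/128, -21/64, -5/16, -1/4, 0 } → -345/1024
edge 12 of 14 (RED): { -1, -1/2, -3/8, -11/32, -87/256, -173/512 | -345/1024, -43/128, -21/64, -5/16, -1/4, 0 } → -691/2048
edge 13 of 14 (BLUE): { -1, -1/2, -3/8, -11/32, -87/256, -173/512, -691/2048 | -345/1024, -43/128, -21/64, -5/16, -1/4, 0 } → -1381/4096
edge 14 of 14 (RED): { -1, -1/2, -3/8, -11/32, -87/256, -173/512, -691/2048 | -1381/4096, -345/1024, -43/128, -21/64, -5/16, -1/4, 0 } → -2763/8192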